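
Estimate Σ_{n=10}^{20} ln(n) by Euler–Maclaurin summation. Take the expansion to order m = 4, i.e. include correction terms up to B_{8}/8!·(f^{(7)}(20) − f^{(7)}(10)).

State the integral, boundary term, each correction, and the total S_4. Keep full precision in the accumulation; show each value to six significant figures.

S_4 ≈ 29.5338

∫_10^20 ln(x) dx evaluates to 26.8888.
Endpoint term: (f(10) + f(20))/2 = (2.30259 + 2.99573)/2 = 2.64916.
Integral + boundary = 29.5380.
k=1: B_{2}/(2)! × [f^{(1)}(20) − f^{(1)}(10)] = 1/12 × (0.0500000 − 0.100000) = -0.00416667.
Running total after k=1: 29.5338.
k=2: B_{4}/(4)! × [f^{(3)}(20) − f^{(3)}(10)] = −1/720 × (0.000250000 − 0.00200000) = 2.43056e-06.
Running total after k=2: 29.5338.
k=3: B_{6}/(6)! × [f^{(5)}(20) − f^{(5)}(10)] = 1/30240 × (7.50000e-06 − 0.000240000) = -7.68849e-09.
Running total after k=3: 29.5338.
k=4: B_{8}/(8)! × [f^{(7)}(20) − f^{(7)}(10)] = −1/1209600 × (5.62500e-07 − 7.20000e-05) = 5.90588e-11.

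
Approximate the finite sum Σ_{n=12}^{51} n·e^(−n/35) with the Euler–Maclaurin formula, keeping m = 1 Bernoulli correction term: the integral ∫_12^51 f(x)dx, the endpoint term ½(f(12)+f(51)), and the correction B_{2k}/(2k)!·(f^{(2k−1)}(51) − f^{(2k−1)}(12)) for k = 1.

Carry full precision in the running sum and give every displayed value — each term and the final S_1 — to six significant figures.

S_1 ≈ 476.640

∫_12^51 x·e^(−x/35) dx evaluates to 466.490.
½[f(12) + f(51)] = ½[8.51688 + 11.8779] = 10.1974.
So far: 476.688.
Correction k=1: B_{2}/2! · (f^{(1)}(51) − f^{(1)}(12)) = 1/12 · (-0.106469 − 0.466400) = -0.0477391.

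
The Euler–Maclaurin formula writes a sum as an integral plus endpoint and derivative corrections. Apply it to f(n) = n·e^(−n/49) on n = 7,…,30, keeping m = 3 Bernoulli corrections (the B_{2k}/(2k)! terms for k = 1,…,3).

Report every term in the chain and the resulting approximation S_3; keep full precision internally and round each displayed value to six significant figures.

S_3 ≈ 291.240

The integral term ∫_7^30 x·e^(−x/49) dx = 280.118.
Boundary: ½(f(7) + f(30)) = ½(6.06815 + 16.2640) = 11.1661.
Running total after boundary: 291.284.
Order-1 term: 1/12 · (0.210215 − 0.743038) = -0.0444020.
After k=1: 291.240.
Order-2 term: −1/720 · (0.000539142 − 0.00103157) = 6.83925e-07.
After k=2: 291.240.
Order-3 term: 1/30240 · (4.12633e-07 − 7.30389e-07) = -1.05078e-11.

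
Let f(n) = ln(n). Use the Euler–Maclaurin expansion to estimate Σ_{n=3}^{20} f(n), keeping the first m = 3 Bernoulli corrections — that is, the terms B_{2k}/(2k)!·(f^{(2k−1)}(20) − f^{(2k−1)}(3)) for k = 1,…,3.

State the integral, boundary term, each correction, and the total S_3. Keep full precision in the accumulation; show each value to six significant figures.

Integral: ∫_3^20 ln(x) dx = 39.6188.
Boundary: ½(f(3) + f(20)) = ½(1.09861 + 2.99573) = 2.04717.
Integral + boundary = 41.6660.
Correction k=1: B_{2}/2! · (f^{(1)}(20) − f^{(1)}(3)) = 1/12 · (0.0500000 − 0.333333) = -0.0236111.
Running total after k=1: 41.6424.
Correction k=2: B_{4}/4! · (f^{(3)}(20) − f^{(3)}(3)) = −1/720 · (0.000250000 − 0.0740741) = 0.000102533.
Running total after k=2: 41.6425.
Correction k=3: B_{6}/6! · (f^{(5)}(20) − f^{(5)}(3)) = 1/30240 · (7.50000e-06 − 0.0987654) = -3.26580e-06.

S_3 ≈ 41.6425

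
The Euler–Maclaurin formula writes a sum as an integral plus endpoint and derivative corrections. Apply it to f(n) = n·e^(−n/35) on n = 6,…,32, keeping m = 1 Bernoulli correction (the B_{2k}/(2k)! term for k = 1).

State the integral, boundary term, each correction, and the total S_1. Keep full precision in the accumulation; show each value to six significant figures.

S_1 ≈ 277.933

Integral: ∫_6^32 x·e^(−x/35) dx = 269.048.
Boundary: ½(f(6) + f(32)) = ½(5.05476 + 12.8257) = 8.94023.
Running total after boundary: 277.988.
Correction k=1: B_{2}/2! · (f^{(1)}(32) − f^{(1)}(6)) = 1/12 · (0.0343545 − 0.698039) = -0.0553070.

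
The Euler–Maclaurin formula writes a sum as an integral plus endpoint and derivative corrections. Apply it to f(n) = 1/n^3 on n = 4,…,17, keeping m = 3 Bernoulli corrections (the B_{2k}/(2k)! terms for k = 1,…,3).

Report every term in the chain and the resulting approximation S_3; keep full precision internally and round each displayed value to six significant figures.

S_3 ≈ 0.0383887

∫_4^17 1/x^3 dx evaluates to 0.0295199.
Endpoint term: (f(4) + f(17))/2 = (0.0156250 + 0.000203542)/2 = 0.00791427.
Integral + boundary = 0.0374342.
Correction k=1: B_{2}/2! · (f^{(1)}(17) − f^{(1)}(4)) = 1/12 · (-3.59191e-05 − (-0.0117188)) = 0.000973569.
Partial sum through k=1: 0.0384077.
Correction k=2: B_{4}/4! · (f^{(3)}(17) − f^{(3)}(4)) = −1/720 · (-2.48575e-06 − (-0.0146484)) = -2.03416e-05.
Partial sum through k=2: 0.0383874.
Correction k=3: B_{6}/6! · (f^{(5)}(17) − f^{(5)}(4)) = 1/30240 · (-3.61251e-07 − (-0.0384521)) = 1.27155e-06.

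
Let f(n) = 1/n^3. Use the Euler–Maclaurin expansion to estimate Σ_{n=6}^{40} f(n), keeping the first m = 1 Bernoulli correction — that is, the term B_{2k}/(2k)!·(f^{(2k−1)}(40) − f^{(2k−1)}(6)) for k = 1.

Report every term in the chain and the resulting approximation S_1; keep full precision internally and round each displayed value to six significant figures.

S_1 ≈ 0.0160918

∫_6^40 1/x^3 dx evaluates to 0.0135764.
Boundary: ½(f(6) + f(40)) = ½(0.00462963 + 1.56250e-05) = 0.00232263.
So far: 0.0158990.
Order-1 term: 1/12 · (-1.17187e-06 − (-0.00231481)) = 0.000192804.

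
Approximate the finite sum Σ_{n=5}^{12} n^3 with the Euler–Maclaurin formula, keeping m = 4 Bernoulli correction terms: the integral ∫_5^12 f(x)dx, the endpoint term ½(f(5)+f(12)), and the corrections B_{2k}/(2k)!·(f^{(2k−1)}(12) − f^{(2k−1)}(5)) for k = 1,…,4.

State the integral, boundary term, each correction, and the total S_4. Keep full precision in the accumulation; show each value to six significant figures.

The integral term ∫_5^12 x^3 dx = 5027.75.
Endpoint term: (f(5) + f(12))/2 = (125.000 + 1728.00)/2 = 926.500.
Running total after boundary: 5954.25.
k=1: B_{2}/(2)! × [f^{(1)}(12) − f^{(1)}(5)] = 1/12 × (432.000 − 75.0000) = 29.7500.
After k=1: 5984.00.
k=2: B_{4}/(4)! × [f^{(3)}(12) − f^{(3)}(5)] = −1/720 × (6.00000 − 6.00000) = 0.00000.
After k=2: 5984.00.
k=3: B_{6}/(6)! × [f^{(5)}(12) − f^{(5)}(5)] = 1/30240 × (0.00000 − 0.00000) = 0.00000.
After k=3: 5984.00.
k=4: B_{8}/(8)! × [f^{(7)}(12) − f^{(7)}(5)] = −1/1209600 × (0.00000 − 0.00000) = 0.00000.

S_4 ≈ 5984.00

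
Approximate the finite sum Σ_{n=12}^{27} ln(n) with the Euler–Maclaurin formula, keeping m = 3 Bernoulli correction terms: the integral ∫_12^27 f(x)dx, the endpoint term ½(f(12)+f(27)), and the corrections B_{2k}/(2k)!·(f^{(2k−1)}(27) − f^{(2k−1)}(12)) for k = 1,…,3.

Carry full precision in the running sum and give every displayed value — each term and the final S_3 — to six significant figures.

S_3 ≈ 47.0552

The integral term ∫_12^27 ln(x) dx = 44.1687.
Endpoint term: (f(12) + f(27))/2 = (2.48491 + 3.29584)/2 = 2.89037.
Integral + boundary = 47.0591.
Order-1 term: 1/12 · (0.0370370 − 0.0833333) = -0.00385802.
Partial sum through k=1: 47.0552.
Order-2 term: −1/720 · (0.000101611 − 0.00115741) = 1.46638e-06.
Partial sum through k=2: 47.0552.
Order-3 term: 1/30240 · (1.67260e-06 − 9.64506e-05) = -3.13419e-09.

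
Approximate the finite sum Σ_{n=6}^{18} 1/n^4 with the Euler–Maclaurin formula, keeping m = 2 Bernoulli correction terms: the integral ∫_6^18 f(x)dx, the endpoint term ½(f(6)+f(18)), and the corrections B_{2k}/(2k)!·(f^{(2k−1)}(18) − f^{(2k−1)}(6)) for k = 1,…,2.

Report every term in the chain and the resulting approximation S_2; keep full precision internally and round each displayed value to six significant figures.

S_2 ≈ 0.00191871

The integral term ∫_6^18 1/x^4 dx = 0.00148605.
Boundary: ½(f(6) + f(18)) = ½(0.000771605 + 9.52599e-06) = 0.000390565.
So far: 0.00187662.
k=1: B_{2}/(2)! × [f^{(1)}(18) − f^{(1)}(6)] = 1/12 × (-2.11689e-06 − (-0.000514403)) = 4.26905e-05.
Partial sum through k=1: 0.00191931.
k=2: B_{4}/(4)! × [f^{(3)}(18) − f^{(3)}(6)] = −1/720 × (-1.96008e-07 − (-0.000428669)) = -5.95102e-07.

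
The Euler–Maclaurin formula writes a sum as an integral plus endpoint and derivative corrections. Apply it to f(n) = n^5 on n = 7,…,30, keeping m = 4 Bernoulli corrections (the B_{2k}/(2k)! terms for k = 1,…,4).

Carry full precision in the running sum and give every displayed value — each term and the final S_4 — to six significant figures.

Integral: ∫_7^30 x^5 dx = 1.21480e+08.
Boundary: ½(f(7) + f(30)) = ½(16807.0 + 2.43000e+07) = 1.21584e+07.
So far: 1.33639e+08.
Order-1 term: 1/12 · (4.05000e+06 − 12005.0) = 336500.
Partial sum through k=1: 1.33975e+08.
Order-2 term: −1/720 · (54000.0 − 2940.00) = -70.9167.
Partial sum through k=2: 1.33975e+08.
Order-3 term: 1/30240 · (120.000 − 120.000) = 0.00000.
Partial sum through k=3: 1.33975e+08.
Order-4 term: −1/1209600 · (0.00000 − 0.00000) = 0.00000.

S_4 ≈ 1.33975e+08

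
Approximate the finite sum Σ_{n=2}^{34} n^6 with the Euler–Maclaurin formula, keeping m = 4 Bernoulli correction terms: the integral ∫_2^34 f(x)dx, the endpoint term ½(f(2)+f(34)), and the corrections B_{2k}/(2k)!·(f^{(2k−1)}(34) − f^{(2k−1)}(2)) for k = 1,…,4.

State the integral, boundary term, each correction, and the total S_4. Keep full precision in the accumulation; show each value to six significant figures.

Integral: ∫_2^34 x^6 dx = 7.50334e+09.
Boundary: ½(f(2) + f(34)) = ½(64.0000 + 1.54480e+09) = 7.72402e+08.
Integral + boundary = 8.27574e+09.
Correction k=1: B_{2}/2! · (f^{(1)}(34) − f^{(1)}(2)) = 1/12 · (2.72613e+08 − 192.000) = 2.27177e+07.
Running total after k=1: 8.29846e+09.
Correction k=2: B_{4}/4! · (f^{(3)}(34) − f^{(3)}(2)) = −1/720 · (4.71648e+06 − 960.000) = -6549.33.
Running total after k=2: 8.29845e+09.
Correction k=3: B_{6}/6! · (f^{(5)}(34) − f^{(5)}(2)) = 1/30240 · (24480.0 − 1440.00) = 0.761905.
Running total after k=3: 8.29845e+09.
Correction k=4: B_{8}/8! · (f^{(7)}(34) − f^{(7)}(2)) = −1/1209600 · (0.00000 − 0.00000) = 0.00000.

S_4 ≈ 8.29845e+09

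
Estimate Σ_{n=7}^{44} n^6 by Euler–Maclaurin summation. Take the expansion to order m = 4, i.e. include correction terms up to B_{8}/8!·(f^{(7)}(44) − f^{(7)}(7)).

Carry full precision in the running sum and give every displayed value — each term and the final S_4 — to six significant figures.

S_4 ≈ 4.93216e+10

∫_7^44 x^6 dx evaluates to 4.56110e+10.
½[f(7) + f(44)] = ½[117649 + 7.25631e+09] = 3.62822e+09.
Running total after boundary: 4.92392e+10.
Order-1 term: 1/12 · (9.89497e+08 − 100842) = 8.24497e+07.
After k=1: 4.93217e+10.
Order-2 term: −1/720 · (1.02221e+07 − 41160.0) = -14140.2.
After k=2: 4.93216e+10.
Order-3 term: 1/30240 · (31680.0 − 5040.00) = 0.880952.
After k=3: 4.93216e+10.
Order-4 term: −1/1209600 · (0.00000 − 0.00000) = 0.00000.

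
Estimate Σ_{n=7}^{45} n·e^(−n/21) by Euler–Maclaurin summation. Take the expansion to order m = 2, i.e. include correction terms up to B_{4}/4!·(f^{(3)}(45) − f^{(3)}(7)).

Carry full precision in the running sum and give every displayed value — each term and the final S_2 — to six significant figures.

Integral: ∫_7^45 x·e^(−x/21) dx = 258.716.
½[f(7) + f(45)] = ½[5.01572 + 5.27936] = 5.14754.
Running total after boundary: 263.864.
k=1: B_{2}/(2)! × [f^{(1)}(45) − f^{(1)}(7)] = 1/12 × (-0.134079 − 0.477688) = -0.0509805.
After k=1: 263.813.
k=2: B_{4}/(4)! × [f^{(3)}(45) − f^{(3)}(7)] = −1/720 × (0.000228026 − 0.00433277) = 5.70103e-06.

S_2 ≈ 263.813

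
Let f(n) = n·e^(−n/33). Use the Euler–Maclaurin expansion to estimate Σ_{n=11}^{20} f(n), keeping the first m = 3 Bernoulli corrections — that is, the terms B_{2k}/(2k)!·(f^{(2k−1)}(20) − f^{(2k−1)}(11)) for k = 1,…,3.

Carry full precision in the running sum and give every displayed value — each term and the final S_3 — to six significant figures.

S_3 ≈ 95.7057

∫_11^20 x·e^(−x/33) dx evaluates to 86.3317.
½[f(11) + f(20)] = ½[7.88184 + 10.9099] = 9.39588.
So far: 95.7276.
Correction k=1: B_{2}/2! · (f^{(1)}(20) − f^{(1)}(11)) = 1/12 · (0.214892 − 0.477688) = -0.0218996.
Running total after k=1: 95.7057.
Correction k=2: B_{4}/4! · (f^{(3)}(20) − f^{(3)}(11)) = −1/720 · (0.00119916 − 0.00175459) = 7.71435e-07.
Running total after k=2: 95.7057.
Correction k=3: B_{6}/6! · (f^{(5)}(20) − f^{(5)}(11)) = 1/30240 · (2.02111e-06 − 2.81959e-06) = -2.64049e-11.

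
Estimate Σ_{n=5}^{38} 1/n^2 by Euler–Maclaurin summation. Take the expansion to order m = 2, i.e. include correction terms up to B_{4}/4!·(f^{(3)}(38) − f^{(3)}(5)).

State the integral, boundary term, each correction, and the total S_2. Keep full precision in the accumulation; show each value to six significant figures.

∫_5^38 1/x^2 dx evaluates to 0.173684.
Endpoint term: (f(5) + f(38))/2 = (0.0400000 + 0.000692521)/2 = 0.0203463.
Integral + boundary = 0.194030.
Correction k=1: B_{2}/2! · (f^{(1)}(38) − f^{(1)}(5)) = 1/12 · (-3.64485e-05 − (-0.0160000)) = 0.00133030.
Running total after k=1: 0.195361.
Correction k=2: B_{4}/4! · (f^{(3)}(38) − f^{(3)}(5)) = −1/720 · (-3.02896e-07 − (-0.00768000)) = -1.06662e-05.

S_2 ≈ 0.195350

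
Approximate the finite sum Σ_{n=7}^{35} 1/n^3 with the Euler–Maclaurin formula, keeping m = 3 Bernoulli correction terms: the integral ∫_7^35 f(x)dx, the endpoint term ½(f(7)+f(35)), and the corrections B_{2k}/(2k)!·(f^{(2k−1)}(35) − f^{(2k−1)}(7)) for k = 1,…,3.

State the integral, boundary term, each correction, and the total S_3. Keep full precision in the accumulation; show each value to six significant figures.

Integral: ∫_7^35 1/x^3 dx = 0.00979592.
Boundary: ½(f(7) + f(35)) = ½(0.00291545 + 2.33236e-05) = 0.00146939.
So far: 0.0112653.
k=1: B_{2}/(2)! × [f^{(1)}(35) − f^{(1)}(7)] = 1/12 × (-1.99917e-06 − (-0.00124948)) = 0.000103957.
Partial sum through k=1: 0.0113693.
k=2: B_{4}/(4)! × [f^{(3)}(35) − f^{(3)}(7)] = −1/720 × (-3.26395e-08 − (-0.000509992)) = -7.08276e-07.
Partial sum through k=2: 0.0113686.
k=3: B_{6}/(6)! × [f^{(5)}(35) − f^{(5)}(7)] = 1/30240 × (-1.11907e-09 − (-0.000437136)) = 1.44555e-08.

S_3 ≈ 0.0113686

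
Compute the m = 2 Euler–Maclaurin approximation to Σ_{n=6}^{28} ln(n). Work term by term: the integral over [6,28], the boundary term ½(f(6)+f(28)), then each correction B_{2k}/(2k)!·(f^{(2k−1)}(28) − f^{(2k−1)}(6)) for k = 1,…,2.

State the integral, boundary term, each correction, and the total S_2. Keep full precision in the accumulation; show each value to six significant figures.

The integral term ∫_6^28 ln(x) dx = 60.5512.
Endpoint term: (f(6) + f(28))/2 = (1.79176 + 3.33220)/2 = 2.56198.
Integral + boundary = 63.1132.
k=1: B_{2}/(2)! × [f^{(1)}(28) − f^{(1)}(6)] = 1/12 × (0.0357143 − 0.166667) = -0.0109127.
Running total after k=1: 63.1022.
k=2: B_{4}/(4)! × [f^{(3)}(28) − f^{(3)}(6)] = −1/720 × (9.11079e-05 − 0.00925926) = 1.27335e-05.

S_2 ≈ 63.1023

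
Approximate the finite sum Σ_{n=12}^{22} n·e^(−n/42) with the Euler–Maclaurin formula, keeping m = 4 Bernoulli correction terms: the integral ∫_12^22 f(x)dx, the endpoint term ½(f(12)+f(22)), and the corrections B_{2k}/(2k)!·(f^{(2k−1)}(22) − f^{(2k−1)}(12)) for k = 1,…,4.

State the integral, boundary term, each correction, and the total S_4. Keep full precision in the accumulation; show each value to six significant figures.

S_4 ≈ 123.358

Integral: ∫_12^22 x·e^(−x/42) dx = 112.356.
Endpoint term: (f(12) + f(22))/2 = (9.01773 + 13.0297)/2 = 11.0237.
Integral + boundary = 123.379.
Correction k=1: B_{2}/2! · (f^{(1)}(22) − f^{(1)}(12)) = 1/12 · (0.282029 − 0.536769) = -0.0212284.
Running total after k=1: 123.358.
Correction k=2: B_{4}/4! · (f^{(3)}(22) − f^{(3)}(12)) = −1/720 · (0.000831377 − 0.00115631) = 4.51291e-07.
Running total after k=2: 123.358.
Correction k=3: B_{6}/6! · (f^{(5)}(22) − f^{(5)}(12)) = 1/30240 · (8.51969e-07 − 1.13850e-06) = -9.47537e-12.
Running total after k=3: 123.358.
Correction k=4: B_{8}/8! · (f^{(7)}(22) − f^{(7)}(12)) = −1/1209600 · (6.98773e-10 − 9.19221e-10) = 1.82248e-16.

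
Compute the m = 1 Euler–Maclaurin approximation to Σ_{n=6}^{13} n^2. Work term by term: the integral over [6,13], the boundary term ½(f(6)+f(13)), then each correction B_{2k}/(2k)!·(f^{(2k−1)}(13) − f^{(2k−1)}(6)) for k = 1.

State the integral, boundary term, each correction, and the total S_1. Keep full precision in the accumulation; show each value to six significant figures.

The integral term ∫_6^13 x^2 dx = 660.333.
Boundary: ½(f(6) + f(13)) = ½(36.0000 + 169.000) = 102.500.
Running total after boundary: 762.833.
Order-1 term: 1/12 · (26.0000 − 12.0000) = 1.16667.

S_1 ≈ 764.000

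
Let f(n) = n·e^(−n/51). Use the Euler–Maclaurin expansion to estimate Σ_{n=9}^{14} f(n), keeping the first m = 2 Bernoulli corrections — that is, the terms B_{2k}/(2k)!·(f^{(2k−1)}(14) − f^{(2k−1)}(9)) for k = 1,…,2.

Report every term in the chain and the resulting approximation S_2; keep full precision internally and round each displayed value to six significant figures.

S_2 ≈ 54.8275

∫_9^14 x·e^(−x/51) dx evaluates to 45.7475.
Endpoint term: (f(9) + f(14))/2 = (7.54401 + 10.6392)/2 = 9.09162.
Running total after boundary: 54.8391.
k=1: B_{2}/(2)! × [f^{(1)}(14) − f^{(1)}(9)] = 1/12 × (0.551332 − 0.690302) = -0.0115808.
Running total after k=1: 54.8275.
k=2: B_{4}/(4)! × [f^{(3)}(14) − f^{(3)}(9)] = −1/720 × (0.000796317 − 0.000909938) = 1.57806e-07.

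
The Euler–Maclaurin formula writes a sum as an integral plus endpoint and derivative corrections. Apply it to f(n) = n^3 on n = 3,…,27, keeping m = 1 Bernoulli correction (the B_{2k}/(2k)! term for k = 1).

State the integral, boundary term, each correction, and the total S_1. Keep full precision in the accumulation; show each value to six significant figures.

The integral term ∫_3^27 x^3 dx = 132840.
Boundary: ½(f(3) + f(27)) = ½(27.0000 + 19683.0) = 9855.00.
So far: 142695.
Correction k=1: B_{2}/2! · (f^{(1)}(27) − f^{(1)}(3)) = 1/12 · (2187.00 − 27.0000) = 180.000.

S_1 ≈ 142875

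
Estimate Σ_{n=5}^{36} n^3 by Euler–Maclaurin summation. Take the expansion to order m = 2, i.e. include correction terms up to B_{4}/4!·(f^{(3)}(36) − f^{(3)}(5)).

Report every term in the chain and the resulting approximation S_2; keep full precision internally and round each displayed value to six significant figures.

S_2 ≈ 443456

∫_5^36 x^3 dx evaluates to 419748.
Endpoint term: (f(5) + f(36))/2 = (125.000 + 46656.0)/2 = 23390.5.
Integral + boundary = 443138.
Order-1 term: 1/12 · (3888.00 − 75.0000) = 317.750.
After k=1: 443456.
Order-2 term: −1/720 · (6.00000 − 6.00000) = 0.00000.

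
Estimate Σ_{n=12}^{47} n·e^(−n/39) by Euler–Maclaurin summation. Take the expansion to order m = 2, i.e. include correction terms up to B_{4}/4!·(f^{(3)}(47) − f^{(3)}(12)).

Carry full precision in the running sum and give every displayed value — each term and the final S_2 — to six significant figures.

Integral: ∫_12^47 x·e^(−x/39) dx = 457.158.
Boundary: ½(f(12) + f(47)) = ½(8.82170 + 14.0837) = 11.4527.
So far: 468.611.
k=1: B_{2}/(2)! × [f^{(1)}(47) − f^{(1)}(12)] = 1/12 × (-0.0614674 − 0.508944) = -0.0475343.
Partial sum through k=1: 468.563.
k=2: B_{4}/(4)! × [f^{(3)}(47) − f^{(3)}(12)] = −1/720 × (0.000353609 − 0.00130127) = 1.31619e-06.

S_2 ≈ 468.563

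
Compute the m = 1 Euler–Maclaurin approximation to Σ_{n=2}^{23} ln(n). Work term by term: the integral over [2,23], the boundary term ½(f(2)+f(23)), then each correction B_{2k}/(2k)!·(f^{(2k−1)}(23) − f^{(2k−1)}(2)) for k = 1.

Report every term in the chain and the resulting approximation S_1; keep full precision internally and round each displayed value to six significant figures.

∫_2^23 ln(x) dx evaluates to 49.7301.
½[f(2) + f(23)] = ½[0.693147 + 3.13549] = 1.91432.
Integral + boundary = 51.6444.
k=1: B_{2}/(2)! × [f^{(1)}(23) − f^{(1)}(2)] = 1/12 × (0.0434783 − 0.500000) = -0.0380435.

S_1 ≈ 51.6063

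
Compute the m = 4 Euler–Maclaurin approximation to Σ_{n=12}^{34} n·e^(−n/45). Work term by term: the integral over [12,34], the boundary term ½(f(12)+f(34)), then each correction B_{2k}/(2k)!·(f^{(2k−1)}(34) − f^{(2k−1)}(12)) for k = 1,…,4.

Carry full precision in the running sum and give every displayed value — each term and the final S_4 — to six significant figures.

S_4 ≈ 307.191

∫_12^34 x·e^(−x/45) dx evaluates to 294.646.
Endpoint term: (f(12) + f(34))/2 = (9.19114 + 15.9715)/2 = 12.5813.
So far: 307.228.
k=1: B_{2}/(2)! × [f^{(1)}(34) − f^{(1)}(12)] = 1/12 × (0.114828 − 0.561681) = -0.0372378.
Running total after k=1: 307.191.
k=2: B_{4}/(4)! × [f^{(3)}(34) − f^{(3)}(12)] = −1/720 × (0.000520655 − 0.00103385) = 7.12765e-07.
Running total after k=2: 307.191.
k=3: B_{6}/(6)! × [f^{(5)}(34) − f^{(5)}(12)] = 1/30240 × (4.86225e-07 − 8.84108e-07) = -1.31575e-11.
Running total after k=3: 307.191.
k=4: B_{8}/(8)! × [f^{(7)}(34) − f^{(7)}(12)] = −1/1209600 × (3.53252e-10 − 6.21074e-10) = 2.21413e-16.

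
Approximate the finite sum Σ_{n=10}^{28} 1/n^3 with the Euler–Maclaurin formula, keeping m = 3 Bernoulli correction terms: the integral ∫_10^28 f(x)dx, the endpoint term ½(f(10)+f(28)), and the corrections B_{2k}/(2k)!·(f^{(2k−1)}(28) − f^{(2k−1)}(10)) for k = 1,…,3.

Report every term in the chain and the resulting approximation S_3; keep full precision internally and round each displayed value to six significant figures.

∫_10^28 1/x^3 dx evaluates to 0.00436224.
Endpoint term: (f(10) + f(28))/2 = (0.00100000 + 4.55539e-05)/2 = 0.000522777.
Integral + boundary = 0.00488502.
Order-1 term: 1/12 · (-4.88078e-06 − (-0.000300000)) = 2.45933e-05.
Partial sum through k=1: 0.00490962.
Order-2 term: −1/720 · (-1.24510e-07 − (-6.00000e-05)) = -8.31604e-08.
Partial sum through k=2: 0.00490953.
Order-3 term: 1/30240 · (-6.67016e-09 − (-2.52000e-05)) = 8.33113e-10.

S_3 ≈ 0.00490953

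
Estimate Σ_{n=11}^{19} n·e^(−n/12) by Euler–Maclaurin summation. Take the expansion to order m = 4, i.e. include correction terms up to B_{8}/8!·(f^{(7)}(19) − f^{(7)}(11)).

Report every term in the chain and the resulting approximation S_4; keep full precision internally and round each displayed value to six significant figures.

S_4 ≈ 38.1274

The integral term ∫_11^19 x·e^(−x/12) dx = 33.9908.
Boundary: ½(f(11) + f(19)) = ½(4.39835 + 3.90050) = 4.14942.
So far: 38.1402.
k=1: B_{2}/(2)! × [f^{(1)}(19) − f^{(1)}(11)] = 1/12 × (-0.119752 − 0.0333208) = -0.0127561.
Running total after k=1: 38.1274.
k=2: B_{4}/(4)! × [f^{(3)}(19) − f^{(3)}(11)] = −1/720 × (0.00201963 − 0.00578486) = 5.22949e-06.
Running total after k=2: 38.1274.
k=3: B_{6}/(6)! × [f^{(5)}(19) − f^{(5)}(11)] = 1/30240 × (3.38255e-05 − 7.87384e-05) = -1.48521e-09.
Running total after k=3: 38.1274.
k=4: B_{8}/(8)! × [f^{(7)}(19) − f^{(7)}(11)] = −1/1209600 × (3.72402e-07 − 8.14612e-07) = 3.65584e-13.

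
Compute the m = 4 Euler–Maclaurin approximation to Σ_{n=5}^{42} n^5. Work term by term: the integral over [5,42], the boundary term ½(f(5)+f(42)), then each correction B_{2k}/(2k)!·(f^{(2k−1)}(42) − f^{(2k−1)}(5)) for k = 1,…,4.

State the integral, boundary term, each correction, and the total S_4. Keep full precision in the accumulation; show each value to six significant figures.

S_4 ≈ 9.81479e+08

∫_5^42 x^5 dx evaluates to 9.14836e+08.
Endpoint term: (f(5) + f(42))/2 = (3125.00 + 1.30691e+08)/2 = 6.53472e+07.
Running total after boundary: 9.80183e+08.
Correction k=1: B_{2}/2! · (f^{(1)}(42) − f^{(1)}(5)) = 1/12 · (1.55585e+07 − 3125.00) = 1.29628e+06.
Running total after k=1: 9.81479e+08.
Correction k=2: B_{4}/4! · (f^{(3)}(42) − f^{(3)}(5)) = −1/720 · (105840 − 1500.00) = -144.917.
Running total after k=2: 9.81479e+08.
Correction k=3: B_{6}/6! · (f^{(5)}(42) − f^{(5)}(5)) = 1/30240 · (120.000 − 120.000) = 0.00000.
Running total after k=3: 9.81479e+08.
Correction k=4: B_{8}/8! · (f^{(7)}(42) − f^{(7)}(5)) = −1/1209600 · (0.00000 − 0.00000) = 0.00000.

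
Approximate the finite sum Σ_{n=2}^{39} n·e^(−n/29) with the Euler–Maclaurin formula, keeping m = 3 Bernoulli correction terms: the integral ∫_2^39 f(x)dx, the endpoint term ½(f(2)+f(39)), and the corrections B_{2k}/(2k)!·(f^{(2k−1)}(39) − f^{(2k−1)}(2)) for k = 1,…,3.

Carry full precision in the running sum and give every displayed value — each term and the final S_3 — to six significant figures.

The integral term ∫_2^39 x·e^(−x/29) dx = 325.217.
Boundary: ½(f(2) + f(39)) = ½(1.86672 + 10.1628) = 6.01476.
Integral + boundary = 331.231.
Correction k=1: B_{2}/2! · (f^{(1)}(39) − f^{(1)}(2)) = 1/12 · (-0.0898568 − 0.868989) = -0.0799038.
Partial sum through k=1: 331.152.
Correction k=2: B_{4}/4! · (f^{(3)}(39) − f^{(3)}(2)) = −1/720 · (0.000512857 − 0.00325292) = 3.80565e-06.
Partial sum through k=2: 331.152.
Correction k=3: B_{6}/6! · (f^{(5)}(39) − f^{(5)}(2)) = 1/30240 · (1.34668e-06 − 6.50721e-06) = -1.70652e-10.

S_3 ≈ 331.152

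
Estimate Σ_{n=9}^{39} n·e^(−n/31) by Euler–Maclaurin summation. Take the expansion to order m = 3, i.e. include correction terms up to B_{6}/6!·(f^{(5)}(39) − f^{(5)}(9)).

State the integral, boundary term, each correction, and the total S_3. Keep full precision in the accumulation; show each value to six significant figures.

Integral: ∫_9^39 x·e^(−x/31) dx = 310.826.
½[f(9) + f(39)] = ½[6.73220 + 11.0839] = 8.90807.
Integral + boundary = 319.734.
Correction k=1: B_{2}/2! · (f^{(1)}(39) − f^{(1)}(9)) = 1/12 · (-0.0733429 − 0.530854) = -0.0503498.
Partial sum through k=1: 319.684.
Correction k=2: B_{4}/4! · (f^{(3)}(39) − f^{(3)}(9)) = −1/720 · (0.000515155 − 0.00210916) = 2.21389e-06.
Partial sum through k=2: 319.684.
Correction k=3: B_{6}/6! · (f^{(5)}(39) − f^{(5)}(9)) = 1/30240 · (1.15154e-06 − 3.81469e-06) = -8.80670e-11.

S_3 ≈ 319.684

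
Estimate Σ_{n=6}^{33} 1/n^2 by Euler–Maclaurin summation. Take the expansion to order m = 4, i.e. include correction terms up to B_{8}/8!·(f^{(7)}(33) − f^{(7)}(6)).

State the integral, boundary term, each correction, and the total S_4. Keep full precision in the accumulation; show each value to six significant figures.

The integral term ∫_6^33 1/x^2 dx = 0.136364.
Boundary: ½(f(6) + f(33)) = ½(0.0277778 + 0.000918274) = 0.0143480.
So far: 0.150712.
Correction k=1: B_{2}/2! · (f^{(1)}(33) − f^{(1)}(6)) = 1/12 · (-5.56529e-05 − (-0.00925926)) = 0.000766967.
Running total after k=1: 0.151479.
Correction k=2: B_{4}/4! · (f^{(3)}(33) − f^{(3)}(6)) = −1/720 · (-6.13256e-07 − (-0.00308642)) = -4.28584e-06.
Running total after k=2: 0.151474.
Correction k=3: B_{6}/6! · (f^{(5)}(33) − f^{(5)}(6)) = 1/30240 · (-1.68941e-08 − (-0.00257202)) = 8.50529e-08.
Running total after k=3: 0.151474.
Correction k=4: B_{8}/8! · (f^{(7)}(33) − f^{(7)}(6)) = −1/1209600 · (-8.68750e-10 − (-0.00400091)) = -3.30763e-09.

S_4 ≈ 0.151474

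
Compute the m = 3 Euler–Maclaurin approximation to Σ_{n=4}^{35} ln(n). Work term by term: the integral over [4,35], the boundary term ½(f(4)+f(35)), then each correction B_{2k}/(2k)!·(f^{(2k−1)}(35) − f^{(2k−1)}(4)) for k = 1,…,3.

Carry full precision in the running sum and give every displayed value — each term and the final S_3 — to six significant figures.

S_3 ≈ 90.3444

The integral term ∫_4^35 ln(x) dx = 87.8920.
Boundary: ½(f(4) + f(35)) = ½(1.38629 + 3.55535) = 2.47082.
Running total after boundary: 90.3628.
Order-1 term: 1/12 · (0.0285714 − 0.250000) = -0.0184524.
After k=1: 90.3444.
Order-2 term: −1/720 · (4.66472e-05 − 0.0312500) = 4.33380e-05.
After k=2: 90.3444.
Order-3 term: 1/30240 · (4.56952e-07 − 0.0234375) = -7.75034e-07.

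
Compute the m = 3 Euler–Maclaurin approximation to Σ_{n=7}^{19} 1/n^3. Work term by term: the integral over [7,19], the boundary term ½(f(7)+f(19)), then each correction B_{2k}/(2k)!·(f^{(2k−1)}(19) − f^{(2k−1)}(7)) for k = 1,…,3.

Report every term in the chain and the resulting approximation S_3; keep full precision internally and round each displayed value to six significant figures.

S_3 ≈ 0.0104512

∫_7^19 1/x^3 dx evaluates to 0.00881904.
Endpoint term: (f(7) + f(19))/2 = (0.00291545 + 0.000145794)/2 = 0.00153062.
So far: 0.0103497.
Correction k=1: B_{2}/2! · (f^{(1)}(19) − f^{(1)}(7)) = 1/12 · (-2.30201e-05 − (-0.00124948)) = 0.000102205.
Partial sum through k=1: 0.0104519.
Correction k=2: B_{4}/4! · (f^{(3)}(19) − f^{(3)}(7)) = −1/720 · (-1.27535e-06 − (-0.000509992)) = -7.06550e-07.
Partial sum through k=2: 0.0104512.
Correction k=3: B_{6}/6! · (f^{(5)}(19) − f^{(5)}(7)) = 1/30240 · (-1.48379e-07 − (-0.000437136)) = 1.44506e-08.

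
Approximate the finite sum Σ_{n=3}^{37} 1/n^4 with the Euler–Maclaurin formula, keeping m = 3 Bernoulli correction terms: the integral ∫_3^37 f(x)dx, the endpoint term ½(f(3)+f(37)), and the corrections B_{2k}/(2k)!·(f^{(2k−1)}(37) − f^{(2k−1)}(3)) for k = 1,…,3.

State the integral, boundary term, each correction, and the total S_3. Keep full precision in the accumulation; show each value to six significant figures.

S_3 ≈ 0.0198190

The integral term ∫_3^37 1/x^4 dx = 0.0123391.
Boundary: ½(f(3) + f(37)) = ½(0.0123457 + 5.33572e-07) = 0.00617311.
Integral + boundary = 0.0185122.
Correction k=1: B_{2}/2! · (f^{(1)}(37) − f^{(1)}(3)) = 1/12 · (-5.76835e-08 − (-0.0164609)) = 0.00137174.
Running total after k=1: 0.0198839.
Correction k=2: B_{4}/4! · (f^{(3)}(37) − f^{(3)}(3)) = −1/720 · (-1.26406e-09 − (-0.0548697)) = -7.62079e-05.
Running total after k=2: 0.0198077.
Correction k=3: B_{6}/6! · (f^{(5)}(37) − f^{(5)}(3)) = 1/30240 · (-5.17075e-11 − (-0.341411)) = 1.12901e-05.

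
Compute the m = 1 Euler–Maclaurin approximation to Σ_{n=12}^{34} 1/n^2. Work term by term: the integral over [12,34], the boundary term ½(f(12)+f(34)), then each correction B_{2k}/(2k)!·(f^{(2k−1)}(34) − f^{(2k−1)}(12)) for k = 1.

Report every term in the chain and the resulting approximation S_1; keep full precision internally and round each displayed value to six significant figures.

∫_12^34 1/x^2 dx evaluates to 0.0539216.
Endpoint term: (f(12) + f(34))/2 = (0.00694444 + 0.000865052)/2 = 0.00390475.
So far: 0.0578263.
Order-1 term: 1/12 · (-5.08854e-05 − (-0.00115741)) = 9.22102e-05.

S_1 ≈ 0.0579185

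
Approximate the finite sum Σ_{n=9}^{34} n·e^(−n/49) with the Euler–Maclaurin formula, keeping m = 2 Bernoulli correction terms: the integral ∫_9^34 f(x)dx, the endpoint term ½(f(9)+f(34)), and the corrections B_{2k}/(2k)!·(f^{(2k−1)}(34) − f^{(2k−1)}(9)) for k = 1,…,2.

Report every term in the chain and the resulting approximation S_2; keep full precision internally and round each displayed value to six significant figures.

∫_9^34 x·e^(−x/49) dx evaluates to 333.118.
½[f(9) + f(34)] = ½[7.48987 + 16.9876] = 12.2387.
So far: 345.357.
k=1: B_{2}/(2)! × [f^{(1)}(34) − f^{(1)}(9)] = 1/12 × (0.152949 − 0.679353) = -0.0438670.
After k=1: 345.313.
k=2: B_{4}/(4)! × [f^{(3)}(34) − f^{(3)}(9)] = −1/720 × (0.000479891 − 0.000976163) = 6.89266e-07.

S_2 ≈ 345.313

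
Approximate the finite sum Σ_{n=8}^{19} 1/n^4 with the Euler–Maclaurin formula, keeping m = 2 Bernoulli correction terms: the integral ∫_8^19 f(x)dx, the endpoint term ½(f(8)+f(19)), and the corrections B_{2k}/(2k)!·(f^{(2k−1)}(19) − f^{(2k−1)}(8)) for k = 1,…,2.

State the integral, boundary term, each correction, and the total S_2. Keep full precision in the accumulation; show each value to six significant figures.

∫_8^19 1/x^4 dx evaluates to 0.000602444.
½[f(8) + f(19)] = ½[0.000244141 + 7.67336e-06] = 0.000125907.
Integral + boundary = 0.000728351.
Order-1 term: 1/12 · (-1.61544e-06 − (-0.000122070)) = 1.00379e-05.
Running total after k=1: 0.000738389.
Order-2 term: −1/720 · (-1.34247e-07 − (-5.72205e-05)) = -7.92864e-08.

S_2 ≈ 0.000738309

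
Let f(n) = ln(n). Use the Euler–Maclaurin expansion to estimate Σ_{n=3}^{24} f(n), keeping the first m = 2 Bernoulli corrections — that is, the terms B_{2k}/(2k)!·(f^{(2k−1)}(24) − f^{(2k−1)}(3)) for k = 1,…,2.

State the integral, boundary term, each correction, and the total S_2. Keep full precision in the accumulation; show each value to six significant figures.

The integral term ∫_3^24 ln(x) dx = 51.9775.
Endpoint term: (f(3) + f(24))/2 = (1.09861 + 3.17805)/2 = 2.13833.
So far: 54.1158.
Order-1 term: 1/12 · (0.0416667 − 0.333333) = -0.0243056.
After k=1: 54.0915.
Order-2 term: −1/720 · (0.000144676 − 0.0740741) = 0.000102680.

S_2 ≈ 54.0916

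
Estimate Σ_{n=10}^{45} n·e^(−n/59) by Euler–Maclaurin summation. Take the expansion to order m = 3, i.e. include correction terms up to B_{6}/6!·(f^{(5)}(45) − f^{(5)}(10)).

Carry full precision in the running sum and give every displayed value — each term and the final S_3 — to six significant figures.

The integral term ∫_10^45 x·e^(−x/59) dx = 574.477.
Boundary: ½(f(10) + f(45)) = ½(8.44094 + 20.9880) = 14.7145.
Running total after boundary: 589.191.
k=1: B_{2}/(2)! × [f^{(1)}(45) − f^{(1)}(10)] = 1/12 × (0.110671 − 0.701027) = -0.0491963.
After k=1: 589.142.
k=2: B_{4}/(4)! × [f^{(3)}(45) − f^{(3)}(10)] = −1/720 × (0.000299762 − 0.000686359) = 5.36940e-07.
After k=2: 589.142.
k=3: B_{6}/(6)! × [f^{(5)}(45) − f^{(5)}(10)] = 1/30240 × (1.63094e-07 − 3.36493e-07) = -5.73408e-12.

S_3 ≈ 589.142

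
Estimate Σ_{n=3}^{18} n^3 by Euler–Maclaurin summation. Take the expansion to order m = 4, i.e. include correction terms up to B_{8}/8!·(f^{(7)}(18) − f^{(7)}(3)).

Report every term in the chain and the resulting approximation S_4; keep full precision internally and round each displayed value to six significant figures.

Integral: ∫_3^18 x^3 dx = 26223.8.
½[f(3) + f(18)] = ½[27.0000 + 5832.00] = 2929.50.
Integral + boundary = 29153.2.
k=1: B_{2}/(2)! × [f^{(1)}(18) − f^{(1)}(3)] = 1/12 × (972.000 − 27.0000) = 78.7500.
Partial sum through k=1: 29232.0.
k=2: B_{4}/(4)! × [f^{(3)}(18) − f^{(3)}(3)] = −1/720 × (6.00000 − 6.00000) = 0.00000.
Partial sum through k=2: 29232.0.
k=3: B_{6}/(6)! × [f^{(5)}(18) − f^{(5)}(3)] = 1/30240 × (0.00000 − 0.00000) = 0.00000.
Partial sum through k=3: 29232.0.
k=4: B_{8}/(8)! × [f^{(7)}(18) − f^{(7)}(3)] = −1/1209600 × (0.00000 − 0.00000) = 0.00000.

S_4 ≈ 29232.0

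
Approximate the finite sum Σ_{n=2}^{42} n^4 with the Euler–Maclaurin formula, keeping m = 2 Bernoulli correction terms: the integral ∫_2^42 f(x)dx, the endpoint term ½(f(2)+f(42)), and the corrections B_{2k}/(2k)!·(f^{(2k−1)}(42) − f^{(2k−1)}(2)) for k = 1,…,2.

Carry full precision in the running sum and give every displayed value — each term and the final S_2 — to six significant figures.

S_2 ≈ 2.77188e+07

Integral: ∫_2^42 x^4 dx = 2.61382e+07.
½[f(2) + f(42)] = ½[16.0000 + 3.11170e+06] = 1.55586e+06.
Integral + boundary = 2.76941e+07.
Correction k=1: B_{2}/2! · (f^{(1)}(42) − f^{(1)}(2)) = 1/12 · (296352 − 32.0000) = 24693.3.
Partial sum through k=1: 2.77188e+07.
Correction k=2: B_{4}/4! · (f^{(3)}(42) − f^{(3)}(2)) = −1/720 · (1008.00 − 48.0000) = -1.33333.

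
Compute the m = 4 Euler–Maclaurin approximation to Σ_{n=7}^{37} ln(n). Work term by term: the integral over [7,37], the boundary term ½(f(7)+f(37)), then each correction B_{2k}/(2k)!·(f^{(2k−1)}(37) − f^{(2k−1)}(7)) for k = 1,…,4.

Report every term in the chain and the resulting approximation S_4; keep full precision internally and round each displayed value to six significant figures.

S_4 ≈ 92.7514

Integral: ∫_7^37 ln(x) dx = 89.9826.
½[f(7) + f(37)] = ½[1.94591 + 3.61092] = 2.77841.
So far: 92.7610.
k=1: B_{2}/(2)! × [f^{(1)}(37) − f^{(1)}(7)] = 1/12 × (0.0270270 − 0.142857) = -0.00965251.
Running total after k=1: 92.7514.
k=2: B_{4}/(4)! × [f^{(3)}(37) − f^{(3)}(7)] = −1/720 × (3.94843e-05 − 0.00583090) = 8.04364e-06.
Running total after k=2: 92.7514.
k=3: B_{6}/(6)! × [f^{(5)}(37) − f^{(5)}(7)] = 1/30240 × (3.46101e-07 − 0.00142798) = -4.72100e-08.
Running total after k=3: 92.7514.
k=4: B_{8}/(8)! × [f^{(7)}(37) − f^{(7)}(7)] = −1/1209600 × (7.58439e-09 − 0.000874271) = 7.22771e-10.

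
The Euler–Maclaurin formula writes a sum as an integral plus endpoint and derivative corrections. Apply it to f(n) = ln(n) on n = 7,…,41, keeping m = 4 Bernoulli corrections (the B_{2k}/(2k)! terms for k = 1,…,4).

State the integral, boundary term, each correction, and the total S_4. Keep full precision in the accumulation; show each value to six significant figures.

S_4 ≈ 107.455

Integral: ∫_7^41 ln(x) dx = 104.635.
Endpoint term: (f(7) + f(41))/2 = (1.94591 + 3.71357)/2 = 2.82974.
So far: 107.465.
Correction k=1: B_{2}/2! · (f^{(1)}(41) − f^{(1)}(7)) = 1/12 · (0.0243902 − 0.142857) = -0.00987224.
Partial sum through k=1: 107.455.
Correction k=2: B_{4}/4! · (f^{(3)}(41) − f^{(3)}(7)) = −1/720 · (2.90187e-05 − 0.00583090) = 8.05817e-06.
Partial sum through k=2: 107.455.
Correction k=3: B_{6}/6! · (f^{(5)}(41) − f^{(5)}(7)) = 1/30240 · (2.07153e-07 − 0.00142798) = -4.72146e-08.
Partial sum through k=3: 107.455.
Correction k=4: B_{8}/8! · (f^{(7)}(41) − f^{(7)}(7)) = −1/1209600 · (3.69697e-09 − 0.000874271) = 7.22774e-10.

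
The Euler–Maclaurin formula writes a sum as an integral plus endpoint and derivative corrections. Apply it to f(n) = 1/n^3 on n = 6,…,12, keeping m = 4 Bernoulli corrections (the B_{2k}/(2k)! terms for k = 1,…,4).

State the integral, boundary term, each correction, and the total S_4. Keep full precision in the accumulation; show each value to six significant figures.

S_4 ≈ 0.0132000

The integral term ∫_6^12 1/x^3 dx = 0.0104167.
½[f(6) + f(12)] = ½[0.00462963 + 0.000578704] = 0.00260417.
Running total after boundary: 0.0130208.
Order-1 term: 1/12 · (-0.000144676 − (-0.00231481)) = 0.000180845.
After k=1: 0.0132017.
Order-2 term: −1/720 · (-2.00939e-05 − (-0.00128601)) = -1.75821e-06.
After k=2: 0.0131999.
Order-3 term: 1/30240 · (-5.86071e-06 − (-0.00150034)) = 4.94207e-08.
After k=3: 0.0132000.
Order-4 term: −1/1209600 · (-2.93036e-06 − (-0.00300069)) = -2.47830e-09.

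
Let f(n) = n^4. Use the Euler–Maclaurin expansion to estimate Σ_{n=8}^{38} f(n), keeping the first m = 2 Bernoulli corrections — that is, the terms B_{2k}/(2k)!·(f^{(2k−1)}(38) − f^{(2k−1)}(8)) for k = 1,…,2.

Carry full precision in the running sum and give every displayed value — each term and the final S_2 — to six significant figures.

S_2 ≈ 1.69032e+07

The integral term ∫_8^38 x^4 dx = 1.58405e+07.
Endpoint term: (f(8) + f(38))/2 = (4096.00 + 2.08514e+06)/2 = 1.04462e+06.
Integral + boundary = 1.68851e+07.
k=1: B_{2}/(2)! × [f^{(1)}(38) − f^{(1)}(8)] = 1/12 × (219488 − 2048.00) = 18120.0.
After k=1: 1.69032e+07.
k=2: B_{4}/(4)! × [f^{(3)}(38) − f^{(3)}(8)] = −1/720 × (912.000 − 192.000) = -1.00000.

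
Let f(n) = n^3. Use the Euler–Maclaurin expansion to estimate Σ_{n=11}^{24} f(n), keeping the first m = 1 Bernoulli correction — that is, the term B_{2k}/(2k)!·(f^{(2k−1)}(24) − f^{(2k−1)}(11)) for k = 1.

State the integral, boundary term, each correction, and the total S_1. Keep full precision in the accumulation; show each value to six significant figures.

S_1 ≈ 86975.0

Integral: ∫_11^24 x^3 dx = 79283.8.
Endpoint term: (f(11) + f(24))/2 = (1331.00 + 13824.0)/2 = 7577.50.
Integral + boundary = 86861.2.
Correction k=1: B_{2}/2! · (f^{(1)}(24) − f^{(1)}(11)) = 1/12 · (1728.00 − 363.000) = 113.750.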